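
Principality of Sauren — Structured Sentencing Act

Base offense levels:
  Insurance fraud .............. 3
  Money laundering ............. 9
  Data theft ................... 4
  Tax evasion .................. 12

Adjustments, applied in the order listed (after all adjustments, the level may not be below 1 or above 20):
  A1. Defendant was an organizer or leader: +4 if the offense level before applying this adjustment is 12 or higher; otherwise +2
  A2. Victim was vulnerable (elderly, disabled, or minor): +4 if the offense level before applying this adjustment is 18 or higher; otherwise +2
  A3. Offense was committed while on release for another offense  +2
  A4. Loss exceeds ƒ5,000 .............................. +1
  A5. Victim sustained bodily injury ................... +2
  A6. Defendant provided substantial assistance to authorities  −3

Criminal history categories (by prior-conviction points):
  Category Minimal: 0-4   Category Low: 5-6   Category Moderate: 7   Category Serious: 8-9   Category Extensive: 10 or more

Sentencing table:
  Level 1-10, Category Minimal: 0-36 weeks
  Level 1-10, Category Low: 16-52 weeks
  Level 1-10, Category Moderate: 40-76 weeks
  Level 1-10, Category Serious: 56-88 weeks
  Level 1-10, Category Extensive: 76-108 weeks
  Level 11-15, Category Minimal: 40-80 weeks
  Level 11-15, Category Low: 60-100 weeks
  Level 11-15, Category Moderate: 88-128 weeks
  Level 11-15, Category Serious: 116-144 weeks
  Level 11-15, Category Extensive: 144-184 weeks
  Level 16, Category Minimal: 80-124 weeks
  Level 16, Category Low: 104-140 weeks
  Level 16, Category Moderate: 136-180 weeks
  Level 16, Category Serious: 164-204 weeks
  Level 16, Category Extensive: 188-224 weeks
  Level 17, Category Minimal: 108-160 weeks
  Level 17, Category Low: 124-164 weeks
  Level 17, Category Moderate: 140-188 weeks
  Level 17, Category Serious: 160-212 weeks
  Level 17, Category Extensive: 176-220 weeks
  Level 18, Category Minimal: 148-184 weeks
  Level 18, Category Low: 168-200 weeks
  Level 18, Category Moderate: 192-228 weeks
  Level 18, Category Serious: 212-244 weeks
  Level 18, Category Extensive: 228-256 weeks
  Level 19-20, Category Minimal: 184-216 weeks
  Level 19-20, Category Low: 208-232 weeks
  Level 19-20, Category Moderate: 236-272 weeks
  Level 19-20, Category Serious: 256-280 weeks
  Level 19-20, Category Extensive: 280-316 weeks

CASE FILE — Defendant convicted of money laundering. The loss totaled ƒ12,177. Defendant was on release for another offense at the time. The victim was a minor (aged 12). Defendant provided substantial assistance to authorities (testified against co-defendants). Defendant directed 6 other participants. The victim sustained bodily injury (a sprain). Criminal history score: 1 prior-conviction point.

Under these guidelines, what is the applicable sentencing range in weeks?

Base offense level for money laundering: 9.
A1 applies (level before this adjustment is 9 < 12, so +2): 9 + 2 = 11.
A2 applies (level before this adjustment is 11 < 18, so +2): 11 + 2 = 13.
A3 applies: 13 + 2 = 15.
A4 applies: 15 + 1 = 16.
A5 applies: 16 + 2 = 18.
A6 applies: 18 − 3 = 15.
Final offense level: 15.
Criminal history: 1 prior point → Category Minimal (0-4).
Level 15 falls in the 11-15 band.
Grid: Level 11-15 × Category Minimal = 40-80 weeks.

40-80 weeks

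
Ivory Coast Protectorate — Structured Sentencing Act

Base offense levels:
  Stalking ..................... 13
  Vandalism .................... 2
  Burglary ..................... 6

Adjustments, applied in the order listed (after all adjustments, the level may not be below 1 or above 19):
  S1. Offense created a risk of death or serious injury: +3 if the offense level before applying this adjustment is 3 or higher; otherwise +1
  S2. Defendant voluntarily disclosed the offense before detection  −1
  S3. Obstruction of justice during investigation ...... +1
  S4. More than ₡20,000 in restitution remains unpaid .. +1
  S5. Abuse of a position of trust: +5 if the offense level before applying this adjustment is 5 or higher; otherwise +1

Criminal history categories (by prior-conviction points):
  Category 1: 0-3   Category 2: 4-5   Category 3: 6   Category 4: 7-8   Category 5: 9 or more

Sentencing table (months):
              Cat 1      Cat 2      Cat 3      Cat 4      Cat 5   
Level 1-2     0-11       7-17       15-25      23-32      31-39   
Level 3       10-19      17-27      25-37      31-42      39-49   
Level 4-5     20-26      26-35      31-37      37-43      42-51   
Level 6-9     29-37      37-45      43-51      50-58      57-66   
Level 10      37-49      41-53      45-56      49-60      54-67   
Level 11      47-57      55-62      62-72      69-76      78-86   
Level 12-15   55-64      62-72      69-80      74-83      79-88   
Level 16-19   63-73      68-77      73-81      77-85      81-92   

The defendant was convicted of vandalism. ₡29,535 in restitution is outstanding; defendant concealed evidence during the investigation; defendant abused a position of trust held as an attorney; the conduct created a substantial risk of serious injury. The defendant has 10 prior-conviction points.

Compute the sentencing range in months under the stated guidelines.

54-67 months

Base offense level for vandalism: 2.
S1 applies (level before this adjustment is 2 < 3, so +1): 2 + 1 = 3.
S3 applies: 3 + 1 = 4.
S4 applies: 4 + 1 = 5.
S5 applies (level before this adjustment is 5 ≥ 5, so +5): 5 + 5 = 10.
Final offense level: 10.
Criminal history: 10 prior points → Category 5 (9+).
Level 10 falls in the 10 band.
Grid: Level 10 × Category 5 = 54-67 months.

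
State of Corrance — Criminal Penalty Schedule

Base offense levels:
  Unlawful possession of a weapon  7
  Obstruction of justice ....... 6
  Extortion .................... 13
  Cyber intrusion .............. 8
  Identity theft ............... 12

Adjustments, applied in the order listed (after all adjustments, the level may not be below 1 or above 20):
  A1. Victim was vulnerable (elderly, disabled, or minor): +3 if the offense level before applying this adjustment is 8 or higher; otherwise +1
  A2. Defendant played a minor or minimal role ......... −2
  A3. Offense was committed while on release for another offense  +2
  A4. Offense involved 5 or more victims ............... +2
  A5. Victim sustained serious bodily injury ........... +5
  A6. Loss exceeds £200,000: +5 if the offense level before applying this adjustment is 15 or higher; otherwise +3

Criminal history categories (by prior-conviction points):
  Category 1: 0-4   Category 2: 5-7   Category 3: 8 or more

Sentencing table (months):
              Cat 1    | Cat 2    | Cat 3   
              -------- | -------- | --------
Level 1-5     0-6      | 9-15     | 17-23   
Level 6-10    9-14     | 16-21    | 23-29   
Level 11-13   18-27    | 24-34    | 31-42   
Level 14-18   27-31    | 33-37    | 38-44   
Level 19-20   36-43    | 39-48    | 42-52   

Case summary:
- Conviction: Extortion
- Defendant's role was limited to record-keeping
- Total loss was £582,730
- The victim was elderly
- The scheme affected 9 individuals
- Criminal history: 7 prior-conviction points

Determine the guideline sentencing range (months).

Base offense level for extortion: 13.
A1 applies (level before this adjustment is 13 ≥ 8, so +3): 13 + 3 = 16.
A2 applies: 16 − 2 = 14.
A3 does not apply.
A4 applies: 14 + 2 = 16.
A6 applies (level before this adjustment is 16 ≥ 15, so +5): 16 + 5 = 21.
Level 21 exceeds the maximum of 20; capped at 20.
Final offense level: 20.
Criminal history: 7 prior points → Category 2 (5-7).
Level 20 falls in the 19-20 band.
Grid: Level 19-20 × Category 2 = 39-48 months.

39-48 months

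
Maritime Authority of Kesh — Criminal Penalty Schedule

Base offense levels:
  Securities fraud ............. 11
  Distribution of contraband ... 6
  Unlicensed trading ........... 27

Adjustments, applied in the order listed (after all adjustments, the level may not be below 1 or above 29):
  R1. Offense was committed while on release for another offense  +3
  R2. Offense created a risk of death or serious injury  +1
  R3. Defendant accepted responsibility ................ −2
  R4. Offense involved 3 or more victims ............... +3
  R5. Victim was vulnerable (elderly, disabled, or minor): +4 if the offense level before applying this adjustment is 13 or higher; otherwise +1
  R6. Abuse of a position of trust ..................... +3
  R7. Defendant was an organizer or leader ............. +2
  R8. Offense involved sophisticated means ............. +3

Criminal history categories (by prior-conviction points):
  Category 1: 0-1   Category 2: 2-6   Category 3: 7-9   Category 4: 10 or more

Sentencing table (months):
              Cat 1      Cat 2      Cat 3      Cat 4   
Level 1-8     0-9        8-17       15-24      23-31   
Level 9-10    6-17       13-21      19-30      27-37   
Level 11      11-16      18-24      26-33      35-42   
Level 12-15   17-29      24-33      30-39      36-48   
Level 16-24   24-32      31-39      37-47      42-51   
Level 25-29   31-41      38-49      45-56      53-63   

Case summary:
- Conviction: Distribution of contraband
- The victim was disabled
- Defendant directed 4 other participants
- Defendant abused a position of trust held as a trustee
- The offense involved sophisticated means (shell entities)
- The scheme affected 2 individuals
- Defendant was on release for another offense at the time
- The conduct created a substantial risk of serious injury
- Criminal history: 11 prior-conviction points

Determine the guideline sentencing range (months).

42-51 months

Base offense level for distribution of contraband: 6.
R1 applies: 6 + 3 = 9.
R2 applies: 9 + 1 = 10.
R5 applies (level before this adjustment is 10 < 13, so +1): 10 + 1 = 11.
R6 applies: 11 + 3 = 14.
R7 applies: 14 + 2 = 16.
R8 applies: 16 + 3 = 19.
Final offense level: 19.
Criminal history: 11 prior points → Category 4 (10+).
Level 19 falls in the 16-24 band.
Grid: Level 16-24 × Category 4 = 42-51 months.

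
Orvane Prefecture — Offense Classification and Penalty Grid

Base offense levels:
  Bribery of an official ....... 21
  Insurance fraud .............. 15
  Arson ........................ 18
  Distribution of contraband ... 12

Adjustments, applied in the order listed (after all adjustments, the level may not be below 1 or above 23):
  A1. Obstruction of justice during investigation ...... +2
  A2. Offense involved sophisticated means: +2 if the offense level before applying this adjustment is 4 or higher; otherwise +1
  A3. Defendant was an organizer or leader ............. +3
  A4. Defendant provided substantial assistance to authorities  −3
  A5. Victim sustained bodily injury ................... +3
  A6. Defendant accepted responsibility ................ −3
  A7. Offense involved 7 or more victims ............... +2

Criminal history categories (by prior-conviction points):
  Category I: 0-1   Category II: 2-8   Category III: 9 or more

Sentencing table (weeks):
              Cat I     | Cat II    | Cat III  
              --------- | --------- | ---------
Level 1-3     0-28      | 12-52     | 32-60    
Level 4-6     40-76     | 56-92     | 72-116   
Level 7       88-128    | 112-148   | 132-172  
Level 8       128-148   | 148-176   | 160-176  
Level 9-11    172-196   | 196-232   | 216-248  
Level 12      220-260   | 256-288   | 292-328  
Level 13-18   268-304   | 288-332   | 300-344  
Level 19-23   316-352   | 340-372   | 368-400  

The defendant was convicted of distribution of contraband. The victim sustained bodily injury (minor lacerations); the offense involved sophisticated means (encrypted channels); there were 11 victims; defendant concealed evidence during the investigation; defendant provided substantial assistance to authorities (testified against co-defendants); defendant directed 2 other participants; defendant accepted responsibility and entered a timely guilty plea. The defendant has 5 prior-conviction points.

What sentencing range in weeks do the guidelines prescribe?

288-332 weeks

Base offense level for distribution of contraband: 12.
A1 applies: 12 + 2 = 14.
A2 applies (level before this adjustment is 14 ≥ 4, so +2): 14 + 2 = 16.
A3 applies: 16 + 3 = 19.
A4 applies: 19 − 3 = 16.
A5 applies: 16 + 3 = 19.
A6 applies: 19 − 3 = 16.
A7 applies: 16 + 2 = 18.
Final offense level: 18.
Criminal history: 5 prior points → Category II (2-8).
Level 18 falls in the 13-18 band.
Grid: Level 13-18 × Category II = 288-332 weeks.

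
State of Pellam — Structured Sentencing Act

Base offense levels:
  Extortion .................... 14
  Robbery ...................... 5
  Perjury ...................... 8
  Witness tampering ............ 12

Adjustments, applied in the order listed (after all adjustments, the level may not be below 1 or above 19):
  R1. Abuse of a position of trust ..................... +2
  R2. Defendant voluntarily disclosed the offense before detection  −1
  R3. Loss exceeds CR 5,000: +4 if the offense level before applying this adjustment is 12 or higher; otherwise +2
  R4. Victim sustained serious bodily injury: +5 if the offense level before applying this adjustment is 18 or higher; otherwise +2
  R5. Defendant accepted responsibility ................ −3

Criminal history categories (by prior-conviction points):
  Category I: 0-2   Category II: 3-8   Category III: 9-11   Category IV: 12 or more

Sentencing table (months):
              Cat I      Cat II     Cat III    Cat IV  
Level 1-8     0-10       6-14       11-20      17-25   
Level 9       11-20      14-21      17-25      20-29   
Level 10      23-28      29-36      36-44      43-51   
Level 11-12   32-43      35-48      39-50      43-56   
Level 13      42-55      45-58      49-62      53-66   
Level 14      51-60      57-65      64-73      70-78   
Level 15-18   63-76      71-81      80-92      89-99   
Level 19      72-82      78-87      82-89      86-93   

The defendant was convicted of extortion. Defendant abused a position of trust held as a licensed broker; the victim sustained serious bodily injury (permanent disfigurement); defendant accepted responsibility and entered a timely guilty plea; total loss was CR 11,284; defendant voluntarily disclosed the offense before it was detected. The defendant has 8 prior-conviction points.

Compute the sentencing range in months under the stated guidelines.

78-87 months

Base offense level for extortion: 14.
R1 applies: 14 + 2 = 16.
R2 applies: 16 − 1 = 15.
R3 applies (level before this adjustment is 15 ≥ 12, so +4): 15 + 4 = 19.
R4 applies (level before this adjustment is 19 ≥ 18, so +5): 19 + 5 = 24.
R5 applies: 24 − 3 = 21.
Level 21 exceeds the maximum of 19; capped at 19.
Final offense level: 19.
Criminal history: 8 prior points → Category II (3-8).
Level 19 falls in the 19 band.
Grid: Level 19 × Category II = 78-87 months.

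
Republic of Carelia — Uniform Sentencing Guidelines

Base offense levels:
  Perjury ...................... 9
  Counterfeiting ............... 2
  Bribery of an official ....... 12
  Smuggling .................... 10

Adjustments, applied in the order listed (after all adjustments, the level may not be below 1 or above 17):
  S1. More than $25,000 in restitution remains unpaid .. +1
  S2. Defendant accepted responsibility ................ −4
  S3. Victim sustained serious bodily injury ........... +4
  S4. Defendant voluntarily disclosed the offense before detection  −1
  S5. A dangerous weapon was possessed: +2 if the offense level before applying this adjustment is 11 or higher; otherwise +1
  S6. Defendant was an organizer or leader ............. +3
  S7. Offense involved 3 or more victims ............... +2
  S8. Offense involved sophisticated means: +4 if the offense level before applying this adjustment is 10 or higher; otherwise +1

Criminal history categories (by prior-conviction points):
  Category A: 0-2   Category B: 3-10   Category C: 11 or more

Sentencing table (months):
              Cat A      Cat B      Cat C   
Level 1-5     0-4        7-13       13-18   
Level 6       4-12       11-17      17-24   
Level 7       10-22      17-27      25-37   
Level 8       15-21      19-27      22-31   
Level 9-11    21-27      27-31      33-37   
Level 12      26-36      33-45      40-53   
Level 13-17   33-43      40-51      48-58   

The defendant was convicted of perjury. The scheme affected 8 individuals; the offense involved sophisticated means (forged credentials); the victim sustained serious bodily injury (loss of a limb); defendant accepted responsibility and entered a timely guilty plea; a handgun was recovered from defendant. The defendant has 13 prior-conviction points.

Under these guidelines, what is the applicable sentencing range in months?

48-58 months

Base offense level for perjury: 9.
S2 applies: 9 − 4 = 5.
S3 applies: 5 + 4 = 9.
S4 does not apply.
S5 applies (level before this adjustment is 9 < 11, so +1): 9 + 1 = 10.
S7 applies: 10 + 2 = 12.
S8 applies (level before this adjustment is 12 ≥ 10, so +4): 12 + 4 = 16.
Final offense level: 16.
Criminal history: 13 prior points → Category C (11+).
Level 16 falls in the 13-17 band.
Grid: Level 13-17 × Category C = 48-58 months.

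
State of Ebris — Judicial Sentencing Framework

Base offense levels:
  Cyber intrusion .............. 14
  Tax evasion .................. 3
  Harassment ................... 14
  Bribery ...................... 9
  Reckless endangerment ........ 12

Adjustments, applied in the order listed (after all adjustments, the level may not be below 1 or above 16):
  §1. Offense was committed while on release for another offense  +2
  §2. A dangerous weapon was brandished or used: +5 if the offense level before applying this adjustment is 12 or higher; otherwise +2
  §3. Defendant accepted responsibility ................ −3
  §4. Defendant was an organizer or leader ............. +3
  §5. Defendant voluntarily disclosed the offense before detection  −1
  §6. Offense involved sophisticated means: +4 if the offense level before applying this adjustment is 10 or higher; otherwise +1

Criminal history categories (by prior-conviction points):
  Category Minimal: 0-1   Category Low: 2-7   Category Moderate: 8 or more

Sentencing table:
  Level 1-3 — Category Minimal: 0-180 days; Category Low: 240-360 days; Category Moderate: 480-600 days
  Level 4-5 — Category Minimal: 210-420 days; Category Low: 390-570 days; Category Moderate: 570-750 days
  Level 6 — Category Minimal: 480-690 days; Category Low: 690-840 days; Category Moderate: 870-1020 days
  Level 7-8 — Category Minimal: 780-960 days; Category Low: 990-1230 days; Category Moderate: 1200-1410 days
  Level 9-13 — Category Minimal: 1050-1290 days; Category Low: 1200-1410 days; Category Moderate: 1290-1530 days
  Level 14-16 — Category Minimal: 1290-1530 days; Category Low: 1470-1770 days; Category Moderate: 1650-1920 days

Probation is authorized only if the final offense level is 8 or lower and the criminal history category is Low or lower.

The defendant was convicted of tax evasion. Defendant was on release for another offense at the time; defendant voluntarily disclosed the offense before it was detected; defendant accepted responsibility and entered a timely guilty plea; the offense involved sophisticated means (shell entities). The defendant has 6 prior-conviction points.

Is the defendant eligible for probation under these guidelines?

Yes

Base offense level for tax evasion: 3.
§1 applies: 3 + 2 = 5.
§2 does not apply.
§3 applies: 5 − 3 = 2.
§4 does not apply.
§5 applies: 2 − 1 = 1.
§6 applies (level before this adjustment is 1 < 10, so +1): 1 + 1 = 2.
Final offense level: 2.
Criminal history: 6 prior points → Category Low (2-7).
Level 2 falls in the 1-3 band.
Grid: Level 1-3 × Category Low = 240-360 days.
Probation check: level 2 ≤ 8 and category Low ≤ Low → eligible.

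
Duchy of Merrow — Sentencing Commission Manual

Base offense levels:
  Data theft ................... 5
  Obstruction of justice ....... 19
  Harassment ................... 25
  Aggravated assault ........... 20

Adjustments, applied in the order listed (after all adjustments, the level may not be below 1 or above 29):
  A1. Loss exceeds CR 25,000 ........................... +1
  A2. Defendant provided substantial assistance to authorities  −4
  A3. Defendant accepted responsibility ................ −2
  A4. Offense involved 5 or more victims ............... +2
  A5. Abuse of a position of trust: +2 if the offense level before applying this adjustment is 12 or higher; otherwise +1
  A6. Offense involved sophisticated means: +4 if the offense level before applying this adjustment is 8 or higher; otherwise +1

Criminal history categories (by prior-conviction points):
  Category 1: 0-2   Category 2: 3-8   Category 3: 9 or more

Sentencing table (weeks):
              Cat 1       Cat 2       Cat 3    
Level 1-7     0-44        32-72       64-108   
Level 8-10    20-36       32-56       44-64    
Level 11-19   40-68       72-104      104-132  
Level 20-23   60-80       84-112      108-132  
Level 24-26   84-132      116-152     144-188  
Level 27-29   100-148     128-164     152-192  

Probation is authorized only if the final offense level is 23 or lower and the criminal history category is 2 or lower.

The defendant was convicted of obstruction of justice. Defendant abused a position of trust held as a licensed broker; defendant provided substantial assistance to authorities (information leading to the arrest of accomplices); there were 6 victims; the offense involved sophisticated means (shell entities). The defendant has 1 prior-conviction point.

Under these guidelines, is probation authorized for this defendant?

Base offense level for obstruction of justice: 19.
A2 applies: 19 − 4 = 15.
A3 does not apply.
A4 applies: 15 + 2 = 17.
A5 applies (level before this adjustment is 17 ≥ 12, so +2): 17 + 2 = 19.
A6 applies (level before this adjustment is 19 ≥ 8, so +4): 19 + 4 = 23.
Final offense level: 23.
Criminal history: 1 prior point → Category 1 (0-2).
Level 23 falls in the 20-23 band.
Grid: Level 20-23 × Category 1 = 60-80 weeks.
Probation check: level 23 ≤ 23 and category 1 ≤ 2 → eligible.

Yes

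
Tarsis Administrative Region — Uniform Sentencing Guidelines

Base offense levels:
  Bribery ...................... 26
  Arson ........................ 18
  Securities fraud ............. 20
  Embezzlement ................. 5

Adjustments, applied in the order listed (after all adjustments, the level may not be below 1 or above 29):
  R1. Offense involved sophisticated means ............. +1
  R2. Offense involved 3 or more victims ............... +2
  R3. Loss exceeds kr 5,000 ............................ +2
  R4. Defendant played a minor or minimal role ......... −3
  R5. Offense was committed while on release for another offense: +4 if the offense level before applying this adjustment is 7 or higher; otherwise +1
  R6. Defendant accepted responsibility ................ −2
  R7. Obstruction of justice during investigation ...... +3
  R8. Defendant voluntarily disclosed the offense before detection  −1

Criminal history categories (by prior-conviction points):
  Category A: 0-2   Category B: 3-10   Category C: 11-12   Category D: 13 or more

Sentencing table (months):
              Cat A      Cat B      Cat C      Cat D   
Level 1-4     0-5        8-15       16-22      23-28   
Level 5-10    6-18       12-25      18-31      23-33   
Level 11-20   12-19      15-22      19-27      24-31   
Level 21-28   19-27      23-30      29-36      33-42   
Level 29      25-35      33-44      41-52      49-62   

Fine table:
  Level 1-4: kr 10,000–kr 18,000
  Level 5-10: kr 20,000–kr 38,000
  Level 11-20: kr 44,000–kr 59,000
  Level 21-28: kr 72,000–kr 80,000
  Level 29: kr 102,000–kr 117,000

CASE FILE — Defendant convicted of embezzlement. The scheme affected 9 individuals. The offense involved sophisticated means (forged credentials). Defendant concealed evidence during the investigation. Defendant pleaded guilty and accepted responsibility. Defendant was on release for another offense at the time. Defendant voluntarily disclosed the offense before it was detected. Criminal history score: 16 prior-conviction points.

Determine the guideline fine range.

Base offense level for embezzlement: 5.
R1 applies: 5 + 1 = 6.
R2 applies: 6 + 2 = 8.
R3 does not apply.
R5 applies (level before this adjustment is 8 ≥ 7, so +4): 8 + 4 = 12.
R6 applies: 12 − 2 = 10.
R7 applies: 10 + 3 = 13.
R8 applies: 13 − 1 = 12.
Final offense level: 12.
Level 12 falls in the 11-20 band.
Fine table: Level 11-20 → kr 44,000–kr 59,000.

kr 44,000–kr 59,000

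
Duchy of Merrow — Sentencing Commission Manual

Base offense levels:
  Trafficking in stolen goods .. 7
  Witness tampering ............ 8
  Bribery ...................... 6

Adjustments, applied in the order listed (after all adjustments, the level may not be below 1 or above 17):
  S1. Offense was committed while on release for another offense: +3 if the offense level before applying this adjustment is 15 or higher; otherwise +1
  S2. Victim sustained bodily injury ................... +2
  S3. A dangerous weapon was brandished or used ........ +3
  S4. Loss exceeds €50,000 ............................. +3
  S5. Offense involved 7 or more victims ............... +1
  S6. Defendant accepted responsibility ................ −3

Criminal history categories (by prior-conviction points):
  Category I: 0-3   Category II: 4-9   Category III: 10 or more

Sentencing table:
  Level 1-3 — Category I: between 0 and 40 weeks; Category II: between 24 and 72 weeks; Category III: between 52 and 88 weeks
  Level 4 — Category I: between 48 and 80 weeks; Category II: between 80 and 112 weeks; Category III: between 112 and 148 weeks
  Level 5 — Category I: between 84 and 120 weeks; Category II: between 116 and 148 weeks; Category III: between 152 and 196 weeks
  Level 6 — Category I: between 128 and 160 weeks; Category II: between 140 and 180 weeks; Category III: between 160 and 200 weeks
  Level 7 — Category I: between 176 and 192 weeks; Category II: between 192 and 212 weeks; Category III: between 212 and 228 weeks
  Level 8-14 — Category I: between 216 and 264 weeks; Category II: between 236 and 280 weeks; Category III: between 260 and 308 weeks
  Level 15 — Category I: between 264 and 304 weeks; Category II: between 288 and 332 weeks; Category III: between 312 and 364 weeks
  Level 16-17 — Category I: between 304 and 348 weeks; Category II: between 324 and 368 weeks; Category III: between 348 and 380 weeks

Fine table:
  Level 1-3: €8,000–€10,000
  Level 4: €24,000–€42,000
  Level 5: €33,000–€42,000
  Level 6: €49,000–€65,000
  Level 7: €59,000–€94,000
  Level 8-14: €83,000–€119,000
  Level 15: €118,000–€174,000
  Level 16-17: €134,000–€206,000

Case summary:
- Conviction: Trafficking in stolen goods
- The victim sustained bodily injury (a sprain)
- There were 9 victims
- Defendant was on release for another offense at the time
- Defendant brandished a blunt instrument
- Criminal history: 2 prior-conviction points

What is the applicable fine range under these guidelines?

Base offense level for trafficking in stolen goods: 7.
S1 applies (level before this adjustment is 7 < 15, so +1): 7 + 1 = 8.
S2 applies: 8 + 2 = 10.
S3 applies: 10 + 3 = 13.
S5 applies: 13 + 1 = 14.
Final offense level: 14.
Level 14 falls in the 8-14 band.
Fine table: Level 8-14 → €83,000–€119,000.

€83,000–€119,000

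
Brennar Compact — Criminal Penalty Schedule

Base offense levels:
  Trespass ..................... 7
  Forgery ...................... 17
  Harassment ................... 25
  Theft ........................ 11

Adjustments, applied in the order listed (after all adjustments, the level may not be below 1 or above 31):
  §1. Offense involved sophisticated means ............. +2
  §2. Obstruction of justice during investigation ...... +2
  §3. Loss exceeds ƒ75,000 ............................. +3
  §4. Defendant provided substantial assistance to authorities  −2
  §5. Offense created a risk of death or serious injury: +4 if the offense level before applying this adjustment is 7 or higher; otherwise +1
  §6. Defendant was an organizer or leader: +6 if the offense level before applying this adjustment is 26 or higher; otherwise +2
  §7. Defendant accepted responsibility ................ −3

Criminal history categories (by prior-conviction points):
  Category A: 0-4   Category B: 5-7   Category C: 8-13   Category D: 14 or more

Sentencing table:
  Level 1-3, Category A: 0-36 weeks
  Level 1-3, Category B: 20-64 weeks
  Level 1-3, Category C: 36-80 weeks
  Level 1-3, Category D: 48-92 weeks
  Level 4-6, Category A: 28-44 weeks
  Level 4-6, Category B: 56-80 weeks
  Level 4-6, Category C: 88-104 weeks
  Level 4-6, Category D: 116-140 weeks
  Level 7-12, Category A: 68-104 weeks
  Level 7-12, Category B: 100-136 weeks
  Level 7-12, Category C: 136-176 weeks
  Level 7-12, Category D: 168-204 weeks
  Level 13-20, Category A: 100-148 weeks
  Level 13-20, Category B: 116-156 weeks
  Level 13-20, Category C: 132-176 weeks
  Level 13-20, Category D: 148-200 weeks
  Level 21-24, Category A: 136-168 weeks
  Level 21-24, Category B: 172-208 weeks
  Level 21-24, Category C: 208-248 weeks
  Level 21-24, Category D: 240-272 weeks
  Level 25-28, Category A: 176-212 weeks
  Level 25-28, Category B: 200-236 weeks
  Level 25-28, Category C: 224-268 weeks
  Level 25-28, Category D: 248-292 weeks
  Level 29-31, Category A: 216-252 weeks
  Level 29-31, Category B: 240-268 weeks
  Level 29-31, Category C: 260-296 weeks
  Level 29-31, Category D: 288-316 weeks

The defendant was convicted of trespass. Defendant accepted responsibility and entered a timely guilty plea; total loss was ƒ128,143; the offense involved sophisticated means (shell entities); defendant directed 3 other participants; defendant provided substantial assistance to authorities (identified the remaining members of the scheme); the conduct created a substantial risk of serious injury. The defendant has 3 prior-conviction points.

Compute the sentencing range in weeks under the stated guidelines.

Base offense level for trespass: 7.
§1 applies: 7 + 2 = 9.
§2 does not apply.
§3 applies: 9 + 3 = 12.
§4 applies: 12 − 2 = 10.
§5 applies (level before this adjustment is 10 ≥ 7, so +4): 10 + 4 = 14.
§6 applies (level before this adjustment is 14 < 26, so +2): 14 + 2 = 16.
§7 applies: 16 − 3 = 13.
Final offense level: 13.
Criminal history: 3 prior points → Category A (0-4).
Level 13 falls in the 13-20 band.
Grid: Level 13-20 × Category A = 100-148 weeks.

100-148 weeks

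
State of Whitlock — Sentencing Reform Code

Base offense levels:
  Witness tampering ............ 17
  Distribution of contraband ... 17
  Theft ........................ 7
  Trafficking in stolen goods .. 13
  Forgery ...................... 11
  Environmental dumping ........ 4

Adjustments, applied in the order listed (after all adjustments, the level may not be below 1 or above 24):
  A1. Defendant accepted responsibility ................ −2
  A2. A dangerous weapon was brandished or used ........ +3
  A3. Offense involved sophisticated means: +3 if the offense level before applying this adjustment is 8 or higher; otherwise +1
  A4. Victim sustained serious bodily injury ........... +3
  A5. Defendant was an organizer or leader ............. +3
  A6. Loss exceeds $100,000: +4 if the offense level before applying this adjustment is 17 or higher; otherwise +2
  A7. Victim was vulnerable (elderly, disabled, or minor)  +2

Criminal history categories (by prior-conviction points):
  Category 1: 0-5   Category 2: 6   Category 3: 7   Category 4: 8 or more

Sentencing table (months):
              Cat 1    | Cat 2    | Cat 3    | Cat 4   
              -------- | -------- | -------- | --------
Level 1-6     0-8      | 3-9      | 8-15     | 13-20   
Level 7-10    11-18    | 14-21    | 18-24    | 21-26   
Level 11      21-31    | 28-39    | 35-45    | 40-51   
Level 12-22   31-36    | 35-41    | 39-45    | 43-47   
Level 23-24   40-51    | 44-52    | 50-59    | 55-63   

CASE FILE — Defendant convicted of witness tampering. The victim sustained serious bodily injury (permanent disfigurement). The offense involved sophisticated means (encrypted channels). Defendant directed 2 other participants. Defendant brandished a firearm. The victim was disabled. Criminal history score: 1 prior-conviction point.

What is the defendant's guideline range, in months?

40-51 months

Base offense level for witness tampering: 17.
A2 applies: 17 + 3 = 20.
A3 applies (level before this adjustment is 20 ≥ 8, so +3): 20 + 3 = 23.
A4 applies: 23 + 3 = 26.
A5 applies: 26 + 3 = 29.
A6 does not apply.
A7 applies: 29 + 2 = 31.
Level 31 exceeds the maximum of 24; capped at 24.
Final offense level: 24.
Criminal history: 1 prior point → Category 1 (0-5).
Level 24 falls in the 23-24 band.
Grid: Level 23-24 × Category 1 = 40-51 months.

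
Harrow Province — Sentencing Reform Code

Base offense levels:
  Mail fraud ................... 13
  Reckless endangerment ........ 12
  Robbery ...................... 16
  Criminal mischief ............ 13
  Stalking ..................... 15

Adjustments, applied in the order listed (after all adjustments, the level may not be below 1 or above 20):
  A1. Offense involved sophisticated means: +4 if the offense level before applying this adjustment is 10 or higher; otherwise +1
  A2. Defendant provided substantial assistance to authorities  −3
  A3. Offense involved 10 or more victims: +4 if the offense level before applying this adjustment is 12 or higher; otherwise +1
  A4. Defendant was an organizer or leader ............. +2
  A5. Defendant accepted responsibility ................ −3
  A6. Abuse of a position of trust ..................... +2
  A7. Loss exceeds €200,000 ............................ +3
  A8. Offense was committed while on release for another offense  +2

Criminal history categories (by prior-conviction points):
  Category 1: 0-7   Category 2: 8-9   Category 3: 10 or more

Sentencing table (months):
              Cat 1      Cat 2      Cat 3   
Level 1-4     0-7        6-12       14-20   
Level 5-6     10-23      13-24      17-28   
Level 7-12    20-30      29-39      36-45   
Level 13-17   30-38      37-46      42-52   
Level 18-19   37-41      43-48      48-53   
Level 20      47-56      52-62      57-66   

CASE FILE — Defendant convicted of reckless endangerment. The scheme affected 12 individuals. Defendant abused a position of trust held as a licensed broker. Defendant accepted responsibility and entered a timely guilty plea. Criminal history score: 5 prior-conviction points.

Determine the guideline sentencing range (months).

Base offense level for reckless endangerment: 12.
A1 does not apply.
A3 applies (level before this adjustment is 12 ≥ 12, so +4): 12 + 4 = 16.
A4 does not apply.
A5 applies: 16 − 3 = 13.
A6 applies: 13 + 2 = 15.
A8 does not apply.
Final offense level: 15.
Criminal history: 5 prior points → Category 1 (0-7).
Level 15 falls in the 13-17 band.
Grid: Level 13-17 × Category 1 = 30-38 months.

30-38 months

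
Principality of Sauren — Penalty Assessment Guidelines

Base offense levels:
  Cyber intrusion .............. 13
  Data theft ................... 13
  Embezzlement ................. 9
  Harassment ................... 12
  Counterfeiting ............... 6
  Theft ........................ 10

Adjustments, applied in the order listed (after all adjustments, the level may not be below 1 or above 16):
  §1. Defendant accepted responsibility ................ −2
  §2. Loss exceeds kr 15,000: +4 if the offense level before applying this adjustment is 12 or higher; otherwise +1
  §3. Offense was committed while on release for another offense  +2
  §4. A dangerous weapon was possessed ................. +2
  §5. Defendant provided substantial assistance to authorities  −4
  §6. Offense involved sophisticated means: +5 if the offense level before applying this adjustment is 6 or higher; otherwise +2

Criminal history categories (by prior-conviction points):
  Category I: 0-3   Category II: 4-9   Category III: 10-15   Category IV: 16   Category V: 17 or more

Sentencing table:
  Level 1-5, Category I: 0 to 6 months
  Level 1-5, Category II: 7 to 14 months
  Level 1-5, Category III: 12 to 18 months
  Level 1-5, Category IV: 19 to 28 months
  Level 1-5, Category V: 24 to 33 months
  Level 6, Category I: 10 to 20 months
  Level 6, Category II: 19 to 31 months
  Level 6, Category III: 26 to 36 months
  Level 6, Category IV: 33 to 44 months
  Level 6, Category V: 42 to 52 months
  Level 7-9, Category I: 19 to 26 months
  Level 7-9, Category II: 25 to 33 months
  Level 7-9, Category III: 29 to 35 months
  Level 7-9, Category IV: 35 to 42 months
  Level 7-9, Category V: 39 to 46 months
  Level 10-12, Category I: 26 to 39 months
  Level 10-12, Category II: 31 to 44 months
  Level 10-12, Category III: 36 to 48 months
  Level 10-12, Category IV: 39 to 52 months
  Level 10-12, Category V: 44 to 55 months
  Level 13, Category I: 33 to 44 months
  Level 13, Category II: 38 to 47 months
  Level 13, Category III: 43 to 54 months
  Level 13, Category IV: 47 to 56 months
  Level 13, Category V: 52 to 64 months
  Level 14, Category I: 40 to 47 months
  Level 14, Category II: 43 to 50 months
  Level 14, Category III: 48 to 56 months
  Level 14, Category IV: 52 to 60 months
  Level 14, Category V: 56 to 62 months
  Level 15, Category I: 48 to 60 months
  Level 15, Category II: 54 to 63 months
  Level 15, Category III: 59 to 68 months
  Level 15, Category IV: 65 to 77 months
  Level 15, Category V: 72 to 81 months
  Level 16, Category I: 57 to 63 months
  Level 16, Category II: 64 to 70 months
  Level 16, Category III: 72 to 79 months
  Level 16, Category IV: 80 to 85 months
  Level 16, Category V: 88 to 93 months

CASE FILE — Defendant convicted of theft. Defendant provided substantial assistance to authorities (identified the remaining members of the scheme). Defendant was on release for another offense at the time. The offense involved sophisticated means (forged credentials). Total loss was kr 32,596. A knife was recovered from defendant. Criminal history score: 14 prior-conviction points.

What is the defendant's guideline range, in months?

72-79 months

Base offense level for theft: 10.
§2 applies (level before this adjustment is 10 < 12, so +1): 10 + 1 = 11.
§3 applies: 11 + 2 = 13.
§4 applies: 13 + 2 = 15.
§5 applies: 15 − 4 = 11.
§6 applies (level before this adjustment is 11 ≥ 6, so +5): 11 + 5 = 16.
Final offense level: 16.
Criminal history: 14 prior points → Category III (10-15).
Level 16 falls in the 16 band.
Grid: Level 16 × Category III = 72-79 months.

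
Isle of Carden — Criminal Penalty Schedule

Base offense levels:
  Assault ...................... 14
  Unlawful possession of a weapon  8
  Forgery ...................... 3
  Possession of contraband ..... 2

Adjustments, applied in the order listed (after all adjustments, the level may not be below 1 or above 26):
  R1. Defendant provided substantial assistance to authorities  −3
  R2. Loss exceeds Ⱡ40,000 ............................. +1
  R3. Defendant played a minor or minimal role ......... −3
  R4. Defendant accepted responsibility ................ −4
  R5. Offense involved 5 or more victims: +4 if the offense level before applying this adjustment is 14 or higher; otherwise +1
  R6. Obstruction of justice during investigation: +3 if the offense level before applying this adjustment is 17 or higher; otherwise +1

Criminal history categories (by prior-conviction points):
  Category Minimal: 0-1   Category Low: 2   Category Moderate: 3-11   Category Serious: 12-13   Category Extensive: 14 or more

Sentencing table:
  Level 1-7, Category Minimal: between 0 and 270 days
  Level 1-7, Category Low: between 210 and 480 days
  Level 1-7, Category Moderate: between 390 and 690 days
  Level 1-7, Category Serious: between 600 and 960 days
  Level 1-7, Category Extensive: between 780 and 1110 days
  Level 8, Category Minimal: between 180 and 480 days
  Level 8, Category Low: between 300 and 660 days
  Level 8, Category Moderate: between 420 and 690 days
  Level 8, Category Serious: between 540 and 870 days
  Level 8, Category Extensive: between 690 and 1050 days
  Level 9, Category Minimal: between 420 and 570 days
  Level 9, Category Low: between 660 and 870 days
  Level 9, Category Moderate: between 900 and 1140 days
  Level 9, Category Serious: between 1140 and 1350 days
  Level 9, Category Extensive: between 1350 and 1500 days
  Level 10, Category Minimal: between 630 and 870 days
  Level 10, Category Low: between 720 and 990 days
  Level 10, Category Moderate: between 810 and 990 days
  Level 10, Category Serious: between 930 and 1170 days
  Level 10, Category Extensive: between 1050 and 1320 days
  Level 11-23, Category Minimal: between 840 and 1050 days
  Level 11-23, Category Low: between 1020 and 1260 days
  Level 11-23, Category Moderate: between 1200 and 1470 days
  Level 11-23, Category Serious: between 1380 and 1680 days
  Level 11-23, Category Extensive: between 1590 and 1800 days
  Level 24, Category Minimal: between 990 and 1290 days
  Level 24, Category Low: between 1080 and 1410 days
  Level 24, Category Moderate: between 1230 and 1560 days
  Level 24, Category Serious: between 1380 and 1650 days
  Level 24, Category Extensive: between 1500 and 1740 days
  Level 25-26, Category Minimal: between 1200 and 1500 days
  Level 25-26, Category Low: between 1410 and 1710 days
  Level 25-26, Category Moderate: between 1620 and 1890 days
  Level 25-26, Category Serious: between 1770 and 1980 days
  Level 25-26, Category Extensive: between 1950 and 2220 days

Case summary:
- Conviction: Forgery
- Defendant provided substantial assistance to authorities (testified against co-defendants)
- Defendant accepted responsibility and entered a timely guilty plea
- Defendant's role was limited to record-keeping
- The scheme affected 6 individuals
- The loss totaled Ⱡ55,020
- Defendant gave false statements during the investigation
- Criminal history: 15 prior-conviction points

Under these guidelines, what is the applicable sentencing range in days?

780-1110 days

Base offense level for forgery: 3.
R1 applies: 3 − 3 = 0.
R2 applies: 0 + 1 = 1.
R3 applies: 1 − 3 = -2.
R4 applies: -2 − 4 = -6.
R5 applies (level before this adjustment is -6 < 14, so +1): -6 + 1 = -5.
R6 applies (level before this adjustment is -5 < 17, so +1): -5 + 1 = -4.
Level -4 is below the minimum of 1; floored at 1.
Final offense level: 1.
Criminal history: 15 prior points → Category Extensive (14+).
Level 1 falls in the 1-7 band.
Grid: Level 1-7 × Category Extensive = 780-1110 days.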